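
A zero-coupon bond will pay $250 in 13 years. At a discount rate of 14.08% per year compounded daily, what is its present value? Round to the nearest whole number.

Periodic rate = 14.08%/365 = 0.000385753; 4745 periods.
P = 250/(1 + 0.1408/365)^4745 ≈ 250/6.23417996 ≈ 40.1015.

$40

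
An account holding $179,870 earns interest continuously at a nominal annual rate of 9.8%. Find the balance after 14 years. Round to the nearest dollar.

A = P·e^(rt) = 179,870·e^(0.098·14) = 179,870·e^1.372.
e^1.372 ≈ 3.94322927281, so A ≈ 709,268.6493.

$709,269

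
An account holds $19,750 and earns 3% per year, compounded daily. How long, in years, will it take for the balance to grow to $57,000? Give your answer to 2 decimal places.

35.33 years

(1 + 0.0000821918)^(365t) = 57,000/19,750 = 2.8861.
365t·ln(1 + 0.0000821918) = ln(2.8861); 365t = 1.0599/8.21884e-05 ≈ 12895.9529.
t ≈ 35.3314 years.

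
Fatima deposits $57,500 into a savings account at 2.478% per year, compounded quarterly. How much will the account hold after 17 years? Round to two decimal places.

Growth factor = (1 + 0.006195)^68 ≈ 1.5219014565.
A ≈ 57,500 × 1.5219014565 ≈ 87,509.3337.

$87,509.33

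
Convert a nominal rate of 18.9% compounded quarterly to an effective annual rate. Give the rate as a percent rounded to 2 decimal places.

One year is 4 periods at 0.04725 each: (1 + 0.04725)^4 ≈ 1.202822.
EAR = 1.202822 − 1 ≈ 20.28223%.

20.28%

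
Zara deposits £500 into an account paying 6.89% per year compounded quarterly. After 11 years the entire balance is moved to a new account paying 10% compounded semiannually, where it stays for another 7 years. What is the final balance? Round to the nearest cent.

Phase 1: 500·(1 + 0.017225)^44 ≈ 1,060.0323.
Phase 2: 1,060.0323·(1 + 0.05)^14 ≈ 2,098.7915.

£2,098.79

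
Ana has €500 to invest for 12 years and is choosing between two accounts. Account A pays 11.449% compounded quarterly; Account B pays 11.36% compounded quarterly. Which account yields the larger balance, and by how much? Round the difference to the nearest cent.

Account A, by €20.02

A: (1 + 0.0286225)^48 ≈ 3.875153863, so 500 × 3.875153863 ≈ 1,937.5769.
B: (1 + 0.0284)^48 ≈ 3.835122695, so 500 × 3.835122695 ≈ 1,917.5613.
Difference ≈ 20.0156 in favor of A.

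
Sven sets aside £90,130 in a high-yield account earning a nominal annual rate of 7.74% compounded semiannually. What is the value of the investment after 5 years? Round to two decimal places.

£131,756.09

Growth factor = (1 + 0.0387)^10 ≈ 1.46184496486.
A ≈ 90,130 × 1.46184496486 ≈ 131,756.0867.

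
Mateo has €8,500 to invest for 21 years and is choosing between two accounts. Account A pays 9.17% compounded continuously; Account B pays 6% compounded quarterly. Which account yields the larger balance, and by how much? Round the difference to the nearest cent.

A: e^(0.0917·21) = e^1.9257 ≈ 6.8599489499, so 8,500 × 6.8599489499 ≈ 58,309.5661.
B: (1 + 0.015)^84 ≈ 3.4925895395, so 8,500 × 3.4925895395 ≈ 29,687.0111.
Difference ≈ 28,622.5550 in favor of A.

Account A, by €28,622.55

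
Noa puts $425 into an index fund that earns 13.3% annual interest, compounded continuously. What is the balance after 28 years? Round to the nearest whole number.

A = P·e^(rt) = 425·e^(0.133·28) = 425·e^3.724.
e^3.724 ≈ 41.429782241, so A ≈ 17,607.6575.

$17,608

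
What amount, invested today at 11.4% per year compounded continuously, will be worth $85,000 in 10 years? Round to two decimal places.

$27,184.62

P = A·e^(−rt) = 85,000·e^(−1.14).
e^(−1.14) ≈ 0.31981902182, so P ≈ 27,184.6169.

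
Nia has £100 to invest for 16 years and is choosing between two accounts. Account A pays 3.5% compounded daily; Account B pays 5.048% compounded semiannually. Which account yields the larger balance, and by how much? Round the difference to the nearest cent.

Account A growth factor: (1 + 0.035/365)^5840 ≈ 1.7506255; balance ≈ 175.0625.
Account B growth factor: (1 + 0.02524)^32 ≈ 2.22032906; balance ≈ 222.0329.
Account B is larger by 46.9704.

Account B, by £46.97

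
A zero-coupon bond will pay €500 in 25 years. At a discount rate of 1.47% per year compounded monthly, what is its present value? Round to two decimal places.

€346.31

Growth factor = (1 + 0.001225)^300 ≈ 1.44379504.
P = 500/1.44379504 ≈ 346.3095.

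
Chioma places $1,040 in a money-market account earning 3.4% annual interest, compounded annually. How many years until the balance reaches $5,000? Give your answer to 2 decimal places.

We need (1 + 0.034)^t = 4.8077, so t = ln 4.8077 / ln 1.034 ≈ 46.9636.

46.96 years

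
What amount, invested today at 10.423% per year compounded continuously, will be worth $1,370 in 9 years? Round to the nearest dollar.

$536

P = A·e^(−rt) = 1,370·e^(−0.93807).
e^(−0.93807) ≈ 0.3913824751, so P ≈ 536.1940.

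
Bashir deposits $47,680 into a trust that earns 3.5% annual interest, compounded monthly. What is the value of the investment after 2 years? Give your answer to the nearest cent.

Growth factor = (1 + 0.035/12)^24 ≈ 1.072398914.
A ≈ 47,680 × 1.072398914 ≈ 51,131.9802.

$51,131.98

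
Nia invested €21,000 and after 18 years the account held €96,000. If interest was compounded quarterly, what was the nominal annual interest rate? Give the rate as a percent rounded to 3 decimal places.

The 72-period growth factor is 96,000/21,000 = 4.57143.
r/4 = 4.57143^(1/72) − 1 ≈ 0.0213331, so r ≈ 4·0.0213331 = 8.53322%.

8.533%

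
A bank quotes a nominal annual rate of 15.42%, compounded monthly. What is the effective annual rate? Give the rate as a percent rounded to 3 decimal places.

One year is 12 periods at 0.01285 each: (1 + 0.01285)^12 ≈ 1.165579.
EAR = 1.165579 − 1 ≈ 16.55787%.

16.558%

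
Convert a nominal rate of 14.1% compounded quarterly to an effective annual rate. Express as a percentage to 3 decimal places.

EAR = (1 + 14.1%/4)^4 − 1 = (1 + 0.03525)^4 − 1.
(1 + 0.03525)^4 ≈ 1.148632, so EAR ≈ 14.86321%.

14.863%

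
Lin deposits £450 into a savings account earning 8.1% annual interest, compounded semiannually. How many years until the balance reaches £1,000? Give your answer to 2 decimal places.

10.06 years

(1 + 0.0405)^(2t) = 1,000/450 = 2.2222.
2t·ln(1 + 0.0405) = ln(2.2222); 2t = 0.79851/0.0397014 ≈ 20.1129.
t ≈ 10.0564 years.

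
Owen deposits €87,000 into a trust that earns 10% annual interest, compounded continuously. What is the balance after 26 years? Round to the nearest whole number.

€1,171,345

A = P·e^(rt) = 87,000·e^(0.1·26) = 87,000·e^2.6.
e^2.6 ≈ 13.463738035, so A ≈ 1,171,345.2090.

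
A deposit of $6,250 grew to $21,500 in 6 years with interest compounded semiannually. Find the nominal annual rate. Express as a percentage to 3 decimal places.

The 12-period growth factor is 21,500/6,250 = 3.44.
r/2 = 3.44^(1/12) − 1 ≈ 0.108443, so r ≈ 2·0.108443 = 21.68852%.

21.689%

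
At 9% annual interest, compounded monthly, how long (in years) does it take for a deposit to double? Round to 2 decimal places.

7.73 years

(1 + 0.0075)^(12t) = 2.
12t = ln 2 / ln(1 + 0.0075) ≈ 0.69315/0.00747201 ≈ 92.7658.
t ≈ 7.7305.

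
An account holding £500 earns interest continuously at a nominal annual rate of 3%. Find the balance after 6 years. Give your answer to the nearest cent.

£598.61

A = P·e^(rt) = 500·e^(0.03·6) = 500·e^0.18.
e^0.18 ≈ 1.19721736, so A ≈ 598.6087.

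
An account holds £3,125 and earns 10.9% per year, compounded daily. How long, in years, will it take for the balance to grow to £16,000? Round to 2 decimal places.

(1 + 0.00029863)^(365t) = 16,000/3,125 = 5.12.
365t·ln(1 + 0.00029863) = ln(5.12); 365t = 1.6332/0.000298586 ≈ 5469.6364.
t ≈ 14.9853 years.

14.99 years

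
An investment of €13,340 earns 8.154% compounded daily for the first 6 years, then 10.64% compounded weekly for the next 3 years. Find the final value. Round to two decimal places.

After 6 years at 8.154%: 13,340 × 1.6309870125 ≈ 21,757.3667.
Then 3 years at 10.64%: 21,757.3667 × 1.3755778242 ≈ 29,928.9512.

€29,928.95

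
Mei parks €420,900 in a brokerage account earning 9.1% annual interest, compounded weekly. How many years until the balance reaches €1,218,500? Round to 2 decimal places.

11.69 years

(1 + 0.00175)^(52t) = 1,218,500/420,900 = 2.895.
52t·ln(1 + 0.00175) = ln(2.895); 52t = 1.063/0.00174847 ≈ 607.9488.
t ≈ 11.6913 years.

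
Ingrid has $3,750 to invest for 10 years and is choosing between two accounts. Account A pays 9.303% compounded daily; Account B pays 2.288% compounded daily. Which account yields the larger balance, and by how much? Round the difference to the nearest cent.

Account A, by $4,792.08

Account A growth factor: (1 + 0.09303/365)^3650 ≈ 2.534969142; balance ≈ 9,506.1343.
Account B growth factor: (1 + 0.02288/365)^3650 ≈ 1.257081581; balance ≈ 4,714.0559.
Account A is larger by 4,792.0784.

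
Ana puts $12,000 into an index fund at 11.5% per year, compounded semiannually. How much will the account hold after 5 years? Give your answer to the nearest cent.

$20,988.67

Periodic rate = 11.5%/2 = 0.0575; periods = 2·5 = 10.
A = 12,000·(1 + 0.0575)^10 ≈ 12,000·1.7490561846 ≈ 20,988.6742.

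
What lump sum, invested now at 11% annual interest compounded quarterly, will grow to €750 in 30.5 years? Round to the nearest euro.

€27

Periodic rate = 11%/4 = 0.0275; 122 periods.
P = 750/(1 + 0.0275)^122 ≈ 750/27.3768406 ≈ 27.3954.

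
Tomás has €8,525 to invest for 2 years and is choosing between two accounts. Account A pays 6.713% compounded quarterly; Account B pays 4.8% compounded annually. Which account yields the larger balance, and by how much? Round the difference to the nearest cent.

A: (1 + 0.0167825)^8 ≈ 1.142416595, so 8,525 × 1.142416595 ≈ 9,739.1015.
B: (1 + 0.048)^2 ≈ 1.098304, so 8,525 × 1.098304 ≈ 9,363.0416.
Difference ≈ 376.0599 in favor of A.

Account A, by €376.06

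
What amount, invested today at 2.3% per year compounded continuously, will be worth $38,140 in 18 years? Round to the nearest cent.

P = A·e^(−rt) = 38,140·e^(−0.414).
e^(−0.414) ≈ 0.66100095127, so P ≈ 25,210.5763.

$25,210.58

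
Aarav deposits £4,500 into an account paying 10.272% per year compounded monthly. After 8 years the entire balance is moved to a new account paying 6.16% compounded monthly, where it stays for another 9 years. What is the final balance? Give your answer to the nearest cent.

After 8 years at 10.272%: 4,500 × 2.2665589727 ≈ 10,199.5154.
Then 9 years at 6.16%: 10,199.5154 × 1.7384291029 ≈ 17,731.1344.

£17,731.13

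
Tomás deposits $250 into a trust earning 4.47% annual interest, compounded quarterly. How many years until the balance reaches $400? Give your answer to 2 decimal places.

We need (1 + 0.011175)^(4t) = 1.6, so 4t = ln 1.6 / ln 1.011175 ≈ 42.2931.
t ≈ 42.2931/4 = 10.5733 years.

10.57 years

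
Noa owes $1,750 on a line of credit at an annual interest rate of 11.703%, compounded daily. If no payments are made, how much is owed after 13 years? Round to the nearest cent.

Periodic rate = 11.703%/365 = 0.00032063; periods = 365·13 = 4745.
A = 1,750·(1 + 0.11703/365)^4745 ≈ 1,750·4.577468657 ≈ 8,010.5701.

$8,010.57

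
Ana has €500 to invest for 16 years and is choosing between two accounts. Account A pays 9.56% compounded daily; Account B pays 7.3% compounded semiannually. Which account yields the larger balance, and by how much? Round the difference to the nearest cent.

A: (1 + 0.0956/365)^5840 ≈ 4.615405456, so 500 × 4.615405456 ≈ 2,307.7027.
B: (1 + 0.0365)^32 ≈ 3.149327357, so 500 × 3.149327357 ≈ 1,574.6637.
Difference ≈ 733.0390 in favor of A.

Account A, by €733.04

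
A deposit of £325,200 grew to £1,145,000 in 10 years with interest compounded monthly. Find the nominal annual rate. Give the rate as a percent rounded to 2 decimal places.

12.65%

The 120-period growth factor is 1,145,000/325,200 = 3.52091.
r/12 = 3.52091^(1/120) − 1 ≈ 0.0105445, so r ≈ 12·0.0105445 = 12.65344%.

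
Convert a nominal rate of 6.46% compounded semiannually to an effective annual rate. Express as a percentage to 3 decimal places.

6.564%

One year is 2 periods at 0.0323 each: (1 + 0.0323)^2 ≈ 1.065643.
EAR = 1.065643 − 1 ≈ 6.56433%.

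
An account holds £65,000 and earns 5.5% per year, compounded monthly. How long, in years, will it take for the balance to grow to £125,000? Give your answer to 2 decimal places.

11.92 years

(1 + 0.00458333)^(12t) = 125,000/65,000 = 1.9231.
12t·ln(1 + 0.00458333) = ln(1.9231); 12t = 0.65393/0.00457286 ≈ 143.0016.
t ≈ 11.9168 years.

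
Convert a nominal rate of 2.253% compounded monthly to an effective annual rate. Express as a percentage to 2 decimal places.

EAR = (1 + 2.253%/12)^12 − 1 = (1 + 0.0018775)^12 − 1.
(1 + 0.0018775)^12 ≈ 1.022764, so EAR ≈ 2.27641%.

2.28%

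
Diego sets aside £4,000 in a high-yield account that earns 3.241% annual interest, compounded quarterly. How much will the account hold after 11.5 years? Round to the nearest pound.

Growth factor = (1 + 0.0081025)^46 ≈ 1.449491993.
A ≈ 4,000 × 1.449491993 ≈ 5,797.9680.

£5,798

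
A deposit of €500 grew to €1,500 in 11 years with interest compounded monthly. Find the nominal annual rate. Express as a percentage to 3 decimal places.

10.029%

The 132-period growth factor is 1,500/500 = 3.
r/12 = 3^(1/132) − 1 ≈ 0.00835755, so r ≈ 12·0.00835755 = 10.02906%.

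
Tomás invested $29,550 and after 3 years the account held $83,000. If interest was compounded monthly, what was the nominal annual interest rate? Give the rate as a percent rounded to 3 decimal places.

34.924%

(1 + r/12)^36 = 83,000/29,550 = 2.8088.
1 + r/12 = 2.8088^(1/36) ≈ 1.029103, so r/12 ≈ 0.0291031.
r ≈ 12·0.0291031 = 34.92377%.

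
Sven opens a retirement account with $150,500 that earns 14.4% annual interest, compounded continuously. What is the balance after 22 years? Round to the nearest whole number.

$3,575,868

A = P·e^(rt) = 150,500·e^(0.144·22) = 150,500·e^3.168.
e^3.168 ≈ 23.75991697096, so A ≈ 3,575,867.5041.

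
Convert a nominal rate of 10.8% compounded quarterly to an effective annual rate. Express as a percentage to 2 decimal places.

One year is 4 periods at 0.027 each: (1 + 0.027)^4 ≈ 1.112453.
EAR = 1.112453 − 1 ≈ 11.24533%.

11.25%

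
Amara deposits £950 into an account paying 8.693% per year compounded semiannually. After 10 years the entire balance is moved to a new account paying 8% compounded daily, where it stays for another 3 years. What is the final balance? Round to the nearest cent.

After 10 years at 8.693%: 950 × 2.341842751 ≈ 2,224.7506.
Then 3 years at 8%: 2,224.7506 × 1.27121572 ≈ 2,828.1380.

£2,828.14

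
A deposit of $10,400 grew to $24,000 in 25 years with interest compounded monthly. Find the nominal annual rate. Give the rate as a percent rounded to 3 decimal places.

3.350%

(1 + r/12)^300 = 24,000/10,400 = 2.30769.
1 + r/12 = 2.30769^(1/300) ≈ 1.002791, so r/12 ≈ 0.00279138.
r ≈ 12·0.00279138 = 3.34966%.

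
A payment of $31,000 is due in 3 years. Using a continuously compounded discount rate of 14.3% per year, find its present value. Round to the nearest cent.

P = A·e^(−rt) = 31,000·e^(−0.429).
e^(−0.429) ≈ 0.65115992918, so P ≈ 20,185.9578.

$20,185.96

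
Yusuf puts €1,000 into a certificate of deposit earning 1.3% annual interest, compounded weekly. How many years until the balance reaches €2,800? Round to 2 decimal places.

(1 + 0.00025)^(52t) = 2,800/1,000 = 2.8.
52t·ln(1 + 0.00025) = ln(2.8); 52t = 1.0296/0.000249969 ≈ 4118.9925.
t ≈ 79.2114 years.

79.21 years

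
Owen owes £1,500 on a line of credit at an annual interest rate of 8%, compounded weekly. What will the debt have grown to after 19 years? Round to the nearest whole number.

£6,850

Periodic rate = 8%/52 = 0.00153846; periods = 52·19 = 988.
A = 1,500·(1 + 0.08/52)^988 ≈ 1,500·4.566887803 ≈ 6,850.3317.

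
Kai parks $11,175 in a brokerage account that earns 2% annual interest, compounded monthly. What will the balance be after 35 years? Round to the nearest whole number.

Growth factor = (1 + 0.02/12)^420 ≈ 2.0125796638.
A ≈ 11,175 × 2.0125796638 ≈ 22,490.5777.

$22,491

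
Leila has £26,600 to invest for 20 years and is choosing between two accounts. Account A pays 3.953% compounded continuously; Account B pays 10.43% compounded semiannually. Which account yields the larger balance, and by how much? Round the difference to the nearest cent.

Account B, by £144,584.57

Account A growth factor: e^(0.03953·20) = e^0.7906 ≈ 2.2047188608; balance ≈ 58,645.5217.
Account B growth factor: (1 + 0.05215)^40 ≈ 7.64022908823; balance ≈ 203,230.0937.
Account B is larger by 144,584.5720.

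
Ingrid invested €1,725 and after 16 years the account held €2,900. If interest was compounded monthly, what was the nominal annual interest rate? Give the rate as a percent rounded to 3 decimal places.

The 192-period growth factor is 2,900/1,725 = 1.68116.
r/12 = 1.68116^(1/192) − 1 ≈ 0.00270931, so r ≈ 12·0.00270931 = 3.25117%.

3.251%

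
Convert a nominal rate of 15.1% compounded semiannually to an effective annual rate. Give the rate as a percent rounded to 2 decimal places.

15.67%

One year is 2 periods at 0.0755 each: (1 + 0.0755)^2 ≈ 1.1567.
EAR = 1.1567 − 1 ≈ 15.67002%.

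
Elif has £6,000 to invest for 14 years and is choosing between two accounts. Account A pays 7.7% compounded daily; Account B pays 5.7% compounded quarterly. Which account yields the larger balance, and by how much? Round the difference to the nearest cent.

Account A, by £4,379.05

Account A growth factor: (1 + 0.077/365)^5110 ≈ 2.9384619821; balance ≈ 17,630.7719.
Account B growth factor: (1 + 0.01425)^56 ≈ 2.2086195754; balance ≈ 13,251.7175.
Account A is larger by 4,379.0544.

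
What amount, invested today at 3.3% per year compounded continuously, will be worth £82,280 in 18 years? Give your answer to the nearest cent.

P = A·e^(−rt) = 82,280·e^(−0.594).
e^(−0.594) ≈ 0.55211440431, so P ≈ 45,427.9732.

£45,427.97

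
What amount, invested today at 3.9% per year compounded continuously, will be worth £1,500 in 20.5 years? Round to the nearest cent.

P = A·e^(−rt) = 1,500·e^(−0.7995).
e^(−0.7995) ≈ 0.4495536848, so P ≈ 674.3305.

£674.33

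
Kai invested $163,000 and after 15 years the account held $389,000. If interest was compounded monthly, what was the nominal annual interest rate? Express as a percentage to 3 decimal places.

5.813%

The 180-period growth factor is 389,000/163,000 = 2.3865.
r/12 = 2.3865^(1/180) − 1 ≈ 0.00484408, so r ≈ 12·0.00484408 = 5.81289%.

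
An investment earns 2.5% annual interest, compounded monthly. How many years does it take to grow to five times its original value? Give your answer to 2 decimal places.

64.44 years

(1 + 0.00208333)^(12t) = 5.
12t = ln 5 / ln(1 + 0.00208333) ≈ 1.6094/0.00208117 ≈ 773.3346.
t ≈ 64.4446.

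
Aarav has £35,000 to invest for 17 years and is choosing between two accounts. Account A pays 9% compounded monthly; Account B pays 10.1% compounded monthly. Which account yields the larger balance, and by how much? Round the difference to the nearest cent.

Account A growth factor: (1 + 0.0075)^204 ≈ 4.59188689161; balance ≈ 160,716.0412.
Account B growth factor: (1 + 0.101/12)^204 ≈ 5.52793640199; balance ≈ 193,477.7741.
Account B is larger by 32,761.7329.

Account B, by £32,761.73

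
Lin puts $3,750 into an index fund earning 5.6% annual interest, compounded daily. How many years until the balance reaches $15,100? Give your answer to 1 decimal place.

(1 + 0.000153425)^(365t) = 15,100/3,750 = 4.0267.
365t·ln(1 + 0.000153425) = ln(4.0267); 365t = 1.3929/0.000153413 ≈ 9079.6732.
t ≈ 24.8758 years.

24.9 years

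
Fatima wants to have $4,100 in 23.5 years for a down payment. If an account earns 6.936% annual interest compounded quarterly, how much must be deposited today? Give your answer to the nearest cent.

$814.65

Growth factor = (1 + 0.01734)^94 ≈ 5.032865553.
P = 4,100/5.032865553 ≈ 814.6452.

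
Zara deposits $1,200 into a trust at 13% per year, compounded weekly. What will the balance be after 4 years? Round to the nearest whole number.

Periodic rate = 13%/52 = 0.0025; periods = 52·4 = 208.
A = 1,200·(1 + 0.0025)^208 ≈ 1,200·1.680936505 ≈ 2,017.1238.

$2,017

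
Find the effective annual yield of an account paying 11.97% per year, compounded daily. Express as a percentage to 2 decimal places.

One year is 365 periods at 0.000327945 each: (1 + 0.000327945)^365 ≈ 1.127137.
EAR = 1.127137 − 1 ≈ 12.71365%.

12.71%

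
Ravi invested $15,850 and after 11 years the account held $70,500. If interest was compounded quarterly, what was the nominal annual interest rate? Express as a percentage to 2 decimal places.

(1 + r/4)^44 = 70,500/15,850 = 4.44795.
1 + r/4 = 4.44795^(1/44) ≈ 1.034501, so r/4 ≈ 0.034501.
r ≈ 4·0.034501 = 13.80039%.

13.80%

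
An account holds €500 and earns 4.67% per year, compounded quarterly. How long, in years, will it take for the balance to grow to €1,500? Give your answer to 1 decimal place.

(1 + 0.011675)^(4t) = 1,500/500 = 3.
4t·ln(1 + 0.011675) = ln(3); 4t = 1.0986/0.0116074 ≈ 94.6478.
t ≈ 23.6619 years.

23.7 years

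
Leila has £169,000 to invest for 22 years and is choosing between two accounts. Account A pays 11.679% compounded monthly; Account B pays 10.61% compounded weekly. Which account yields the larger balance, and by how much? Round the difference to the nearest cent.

A: (1 + 0.0097325)^264 ≈ 12.89651722308, so 169,000 × 12.89651722308 ≈ 2,179,511.4107.
B: (1 + 0.1061/52)^1144 ≈ 10.29668399728, so 169,000 × 10.29668399728 ≈ 1,740,139.5955.
Difference ≈ 439,371.8152 in favor of A.

Account A, by £439,371.82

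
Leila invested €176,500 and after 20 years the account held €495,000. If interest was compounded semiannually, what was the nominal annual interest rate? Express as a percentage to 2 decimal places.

5.22%

(1 + r/2)^40 = 495,000/176,500 = 2.80453.
1 + r/2 = 2.80453^(1/40) ≈ 1.026116, so r/2 ≈ 0.0261161.
r ≈ 2·0.0261161 = 5.22322%.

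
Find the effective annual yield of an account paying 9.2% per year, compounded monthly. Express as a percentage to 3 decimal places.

9.598%

EAR = (1 + 9.2%/12)^12 − 1 = (1 + 0.00766667)^12 − 1.
(1 + 0.00766667)^12 ≈ 1.09598, so EAR ≈ 9.59802%.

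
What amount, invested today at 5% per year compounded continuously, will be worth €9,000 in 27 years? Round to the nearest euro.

€2,333

P = A·e^(−rt) = 9,000·e^(−1.35).
e^(−1.35) ≈ 0.2592402606, so P ≈ 2,333.1623.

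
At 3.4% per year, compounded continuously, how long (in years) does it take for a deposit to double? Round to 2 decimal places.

e^(0.034t) = 2, so 0.034t = ln 2 ≈ 0.69315.
t ≈ 0.69315/0.034 ≈ 20.3867.

20.39 years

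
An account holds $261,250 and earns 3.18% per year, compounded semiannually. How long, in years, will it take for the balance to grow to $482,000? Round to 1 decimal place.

19.4 years

We need (1 + 0.0159)^(2t) = 1.845, so 2t = ln 1.845 / ln 1.0159 ≈ 38.8253.
t ≈ 38.8253/2 = 19.4127 years.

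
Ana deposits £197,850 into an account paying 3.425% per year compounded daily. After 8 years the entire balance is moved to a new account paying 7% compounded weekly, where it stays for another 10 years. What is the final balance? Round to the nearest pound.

£523,756

After 8 years at 3.425%: 197,850 × 1.31519789569 ≈ 260,211.9037.
Then 10 years at 7%: 260,211.9037 × 2.01280499383 ≈ 523,755.8191.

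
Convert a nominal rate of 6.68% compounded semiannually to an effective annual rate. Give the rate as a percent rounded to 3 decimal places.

EAR = (1 + 6.68%/2)^2 − 1 = (1 + 0.0334)^2 − 1.
(1 + 0.0334)^2 ≈ 1.067916, so EAR ≈ 6.79156%.

6.792%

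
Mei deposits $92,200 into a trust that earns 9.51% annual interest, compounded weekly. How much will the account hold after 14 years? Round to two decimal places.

Periodic rate = 9.51%/52 = 0.00182885; periods = 52·14 = 728.
A = 92,200·(1 + 0.0951/52)^728 ≈ 92,200·3.78173923712 ≈ 348,676.3577.

$348,676.36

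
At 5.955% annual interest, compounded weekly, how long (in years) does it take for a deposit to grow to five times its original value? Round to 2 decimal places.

27.04 years

(1 + 0.00114519)^(52t) = 5.
52t = ln 5 / ln(1 + 0.00114519) ≈ 1.6094/0.00114454 ≈ 1406.1912.
t ≈ 27.0421.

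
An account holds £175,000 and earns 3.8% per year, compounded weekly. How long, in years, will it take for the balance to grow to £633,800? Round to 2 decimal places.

We need (1 + 0.000730769)^(52t) = 3.6217, so 52t = ln 3.6217 / ln 1.000731 ≈ 1761.7294.
t ≈ 1761.7294/52 = 33.8794 years.

33.88 years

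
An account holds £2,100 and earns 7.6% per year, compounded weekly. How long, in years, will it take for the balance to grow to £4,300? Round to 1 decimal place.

9.4 years

We need (1 + 0.00146154)^(52t) = 2.0476, so 52t = ln 2.0476 / ln 1.001462 ≈ 490.7167.
t ≈ 490.7167/52 = 9.4369 years.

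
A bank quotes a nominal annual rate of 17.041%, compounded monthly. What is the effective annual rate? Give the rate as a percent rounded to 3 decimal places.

18.437%

EAR = (1 + 17.041%/12)^12 − 1 = (1 + 0.0142008)^12 − 1.
(1 + 0.0142008)^12 ≈ 1.18437, so EAR ≈ 18.43704%.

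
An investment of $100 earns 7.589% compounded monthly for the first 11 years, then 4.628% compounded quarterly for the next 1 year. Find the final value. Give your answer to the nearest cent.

Phase 1: 100·(1 + 0.07589/12)^132 ≈ 229.8281.
Phase 2: 229.8281·(1 + 0.01157)^4 ≈ 240.6506.

$240.65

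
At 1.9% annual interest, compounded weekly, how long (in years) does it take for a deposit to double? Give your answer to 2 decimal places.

(1 + 0.000365385)^(52t) = 2.
52t = ln 2 / ln(1 + 0.000365385) ≈ 0.69315/0.000365318 ≈ 1897.3809.
t ≈ 36.4881.

36.49 years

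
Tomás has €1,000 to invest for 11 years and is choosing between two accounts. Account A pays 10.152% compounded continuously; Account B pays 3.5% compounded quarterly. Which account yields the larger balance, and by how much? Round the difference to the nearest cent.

Account A, by €1,587.66

Account A growth factor: e^(0.10152·11) = e^1.11672 ≈ 3.05481795; balance ≈ 3,054.8179.
Account B growth factor: (1 + 0.00875)^44 ≈ 1.467155345; balance ≈ 1,467.1553.
Account A is larger by 1,587.6626.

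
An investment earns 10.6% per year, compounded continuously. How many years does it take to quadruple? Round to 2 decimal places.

13.08 years

e^(0.106t) = 4, so 0.106t = ln 4 ≈ 1.3863.
t ≈ 1.3863/0.106 ≈ 13.0782.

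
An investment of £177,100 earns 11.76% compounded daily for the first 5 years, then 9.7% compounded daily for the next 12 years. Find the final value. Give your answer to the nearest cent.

£1,020,925.86

Phase 1: 177,100·(1 + 0.1176/365)^1825 ≈ 318,817.8195.
Phase 2: 318,817.8195·(1 + 0.097/365)^4380 ≈ 1,020,925.8592.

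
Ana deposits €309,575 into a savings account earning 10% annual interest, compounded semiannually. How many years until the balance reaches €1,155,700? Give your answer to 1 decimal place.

(1 + 0.05)^(2t) = 1,155,700/309,575 = 3.7332.
2t·ln(1 + 0.05) = ln(3.7332); 2t = 1.3173/0.0487902 ≈ 26.9985.
t ≈ 13.4992 years.

13.5 years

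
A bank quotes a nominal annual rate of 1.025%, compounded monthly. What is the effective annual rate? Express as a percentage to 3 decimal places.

1.030%

One year is 12 periods at 0.000854167 each: (1 + 0.000854167)^12 ≈ 1.010298.
EAR = 1.010298 − 1 ≈ 1.02983%.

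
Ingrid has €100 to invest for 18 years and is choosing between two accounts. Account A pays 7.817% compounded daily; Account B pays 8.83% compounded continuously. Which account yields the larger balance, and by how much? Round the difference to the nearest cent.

Account B, by €81.75

Account A growth factor: (1 + 0.07817/365)^6570 ≈ 4.08331578; balance ≈ 408.3316.
Account B growth factor: e^(0.0883·18) = e^1.5894 ≈ 4.90080756; balance ≈ 490.0808.
Account B is larger by 81.7492.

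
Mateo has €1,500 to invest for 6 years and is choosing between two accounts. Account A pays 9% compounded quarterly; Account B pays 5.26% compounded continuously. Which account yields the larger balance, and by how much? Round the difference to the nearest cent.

Account A, by €502.03

Account A growth factor: (1 + 0.0225)^24 ≈ 1.705766576; balance ≈ 2,558.6499.
Account B growth factor: e^(0.0526·6) = e^0.3156 ≈ 1.371081713; balance ≈ 2,056.6226.
Account A is larger by 502.0273.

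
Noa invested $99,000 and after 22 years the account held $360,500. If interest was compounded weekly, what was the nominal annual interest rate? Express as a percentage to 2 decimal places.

The 1144-period growth factor is 360,500/99,000 = 3.64141.
r/52 = 3.64141^(1/1144) − 1 ≈ 0.00113033, so r ≈ 52·0.00113033 = 5.87774%.

5.88%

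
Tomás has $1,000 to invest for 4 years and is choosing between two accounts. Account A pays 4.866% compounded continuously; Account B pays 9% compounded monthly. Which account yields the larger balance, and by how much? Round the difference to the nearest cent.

Account A growth factor: e^(0.04866·4) = e^0.19464 ≈ 1.214873553; balance ≈ 1,214.8736.
Account B growth factor: (1 + 0.0075)^48 ≈ 1.431405333; balance ≈ 1,431.4053.
Account B is larger by 216.5318.

Account B, by $216.53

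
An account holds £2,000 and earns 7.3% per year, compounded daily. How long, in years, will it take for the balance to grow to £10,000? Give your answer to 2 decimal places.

(1 + 0.0002)^(365t) = 10,000/2,000 = 5.
365t·ln(1 + 0.0002) = ln(5); 365t = 1.6094/0.00019998 ≈ 8047.9943.
t ≈ 22.0493 years.

22.05 years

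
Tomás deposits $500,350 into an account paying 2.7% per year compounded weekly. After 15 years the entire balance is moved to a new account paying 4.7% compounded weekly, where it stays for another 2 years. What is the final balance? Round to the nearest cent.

Phase 1: 500,350·(1 + 0.027/52)^780 ≈ 750,097.1607.
Phase 2: 750,097.1607·(1 + 0.047/52)^104 ≈ 823,991.5628.

$823,991.56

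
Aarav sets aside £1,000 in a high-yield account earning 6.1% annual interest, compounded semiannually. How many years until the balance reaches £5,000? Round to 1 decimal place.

26.8 years

We need (1 + 0.0305)^(2t) = 5, so 2t = ln 5 / ln 1.0305 ≈ 53.5691.
t ≈ 53.5691/2 = 26.7846 years.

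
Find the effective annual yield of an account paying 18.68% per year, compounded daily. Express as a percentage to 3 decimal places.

20.533%

One year is 365 periods at 0.000511781 each: (1 + 0.000511781)^365 ≈ 1.205329.
EAR = 1.205329 − 1 ≈ 20.53286%.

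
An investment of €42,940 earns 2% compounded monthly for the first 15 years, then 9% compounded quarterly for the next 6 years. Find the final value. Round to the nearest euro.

After 15 years at 2%: 42,940 × 1.3495217595 ≈ 57,948.4644.
Then 6 years at 9%: 57,948.4644 × 1.7057665761 ≈ 98,846.5536.

€98,847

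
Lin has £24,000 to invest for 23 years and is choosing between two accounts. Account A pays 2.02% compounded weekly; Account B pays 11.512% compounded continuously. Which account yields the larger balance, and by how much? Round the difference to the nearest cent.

Account B, by £300,747.24

A: (1 + 0.0202/52)^1196 ≈ 1.5912339489, so 24,000 × 1.5912339489 ≈ 38,189.6148.
B: e^(0.11512·23) = e^2.64776 ≈ 14.122369082, so 24,000 × 14.122369082 ≈ 338,936.8580.
Difference ≈ 300,747.2432 in favor of B.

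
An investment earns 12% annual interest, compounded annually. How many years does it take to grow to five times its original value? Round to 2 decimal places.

14.20 years

(1 + 0.12)^t = 5.
t = ln 5 / ln(1 + 0.12) ≈ 1.6094/0.113329 ≈ 14.2015.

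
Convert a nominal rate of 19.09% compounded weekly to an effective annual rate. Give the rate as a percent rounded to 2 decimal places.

20.99%

EAR = (1 + 19.09%/52)^52 − 1 = (1 + 0.00367115)^52 − 1.
(1 + 0.00367115)^52 ≈ 1.209915, so EAR ≈ 20.99154%.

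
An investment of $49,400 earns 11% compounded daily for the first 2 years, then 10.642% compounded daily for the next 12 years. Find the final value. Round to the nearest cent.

$220,692.68

After 2 years at 11%: 49,400 × 1.24603543127 ≈ 61,554.1503.
Then 12 years at 10.642%: 61,554.1503 × 3.58534200447 ≈ 220,692.6806.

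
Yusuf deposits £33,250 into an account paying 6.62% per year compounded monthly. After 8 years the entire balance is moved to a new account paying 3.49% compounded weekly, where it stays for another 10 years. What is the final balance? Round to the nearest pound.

Phase 1: 33,250·(1 + 0.0662/12)^96 ≈ 56,384.7823.
Phase 2: 56,384.7823·(1 + 0.0349/52)^520 ≈ 79,924.4841.

£79,924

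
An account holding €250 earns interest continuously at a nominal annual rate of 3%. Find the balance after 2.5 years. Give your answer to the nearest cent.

A = P·e^(rt) = 250·e^(0.03·2.5) = 250·e^0.075.
e^0.075 ≈ 1.07788415, so A ≈ 269.4710.

€269.47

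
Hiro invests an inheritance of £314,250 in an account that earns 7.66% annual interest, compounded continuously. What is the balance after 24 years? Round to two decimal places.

A = P·e^(rt) = 314,250·e^(0.0766·24) = 314,250·e^1.8384.
e^1.8384 ≈ 6.286471855081, so A ≈ 1,975,523.7805.

£1,975,523.78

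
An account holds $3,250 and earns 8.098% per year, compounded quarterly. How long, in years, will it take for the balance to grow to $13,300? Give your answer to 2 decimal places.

We need (1 + 0.020245)^(4t) = 4.0923, so 4t = ln 4.0923 / ln 1.020245 ≈ 70.3050.
t ≈ 70.3050/4 = 17.5763 years.

17.58 years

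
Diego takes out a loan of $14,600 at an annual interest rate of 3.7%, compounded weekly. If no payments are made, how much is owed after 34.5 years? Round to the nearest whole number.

Periodic rate = 3.7%/52 = 0.000711538; periods = 52·34.5 = 1794.
A = 14,600·(1 + 0.037/52)^1794 ≈ 14,600·3.5824469621 ≈ 52,303.7256.

$52,304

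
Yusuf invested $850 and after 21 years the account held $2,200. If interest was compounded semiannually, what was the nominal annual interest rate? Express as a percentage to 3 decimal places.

The 42-period growth factor is 2,200/850 = 2.58824.
r/2 = 2.58824^(1/42) − 1 ≈ 0.0229006, so r ≈ 2·0.0229006 = 4.58012%.

4.580%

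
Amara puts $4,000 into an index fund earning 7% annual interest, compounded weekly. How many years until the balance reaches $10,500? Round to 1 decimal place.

13.8 years

We need (1 + 0.00134615)^(52t) = 2.625, so 52t = ln 2.625 / ln 1.001346 ≈ 717.3997.
t ≈ 717.3997/52 = 13.7961 years.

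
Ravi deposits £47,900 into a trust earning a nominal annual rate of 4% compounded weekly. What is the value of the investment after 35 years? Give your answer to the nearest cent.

£194,139.57

Growth factor = (1 + 0.04/52)^1820 ≈ 4.05301810394.
A ≈ 47,900 × 4.05301810394 ≈ 194,139.5672.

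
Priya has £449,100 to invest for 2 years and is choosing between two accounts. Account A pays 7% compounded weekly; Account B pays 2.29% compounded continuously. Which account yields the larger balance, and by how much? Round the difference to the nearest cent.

Account A, by £46,392.25

A: (1 + 0.07/52)^104 ≈ 1.15016550995, so 449,100 × 1.15016550995 ≈ 516,539.3305.
B: e^(0.0229·2) = e^0.0458 ≈ 1.04686501701, so 449,100 × 1.04686501701 ≈ 470,147.0791.
Difference ≈ 46,392.2514 in favor of A.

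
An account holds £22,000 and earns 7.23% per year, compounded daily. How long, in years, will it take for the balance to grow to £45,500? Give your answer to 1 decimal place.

We need (1 + 0.000198082)^(365t) = 2.0682, so 365t = ln 2.0682 / ln 1.000198 ≈ 3668.8903.
t ≈ 3668.8903/365 = 10.0518 years.

10.1 years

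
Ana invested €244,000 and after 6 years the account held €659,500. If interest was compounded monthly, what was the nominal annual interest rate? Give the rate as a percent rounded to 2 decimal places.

(1 + r/12)^72 = 659,500/244,000 = 2.70287.
1 + r/12 = 2.70287^(1/72) ≈ 1.013906, so r/12 ≈ 0.0139057.
r ≈ 12·0.0139057 = 16.68685%.

16.69%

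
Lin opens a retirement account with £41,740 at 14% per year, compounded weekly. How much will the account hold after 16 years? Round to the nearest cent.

£390,899.28

Growth factor = (1 + 0.14/52)^832 ≈ 9.36510002634.
A ≈ 41,740 × 9.36510002634 ≈ 390,899.2751.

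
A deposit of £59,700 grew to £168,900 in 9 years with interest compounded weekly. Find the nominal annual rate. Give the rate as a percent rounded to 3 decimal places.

11.568%

The 468-period growth factor is 168,900/59,700 = 2.82915.
r/52 = 2.82915^(1/468) − 1 ≈ 0.00222464, so r ≈ 52·0.00222464 = 11.56812%.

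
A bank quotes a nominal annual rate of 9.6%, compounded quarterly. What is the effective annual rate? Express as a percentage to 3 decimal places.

One year is 4 periods at 0.024 each: (1 + 0.024)^4 ≈ 1.099512.
EAR = 1.099512 − 1 ≈ 9.95116%.

9.951%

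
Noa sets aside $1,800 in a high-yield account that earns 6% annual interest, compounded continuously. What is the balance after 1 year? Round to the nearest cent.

A = P·e^(rt) = 1,800·e^(0.06·1) = 1,800·e^0.06.
e^0.06 ≈ 1.061836547, so A ≈ 1,911.3058.

$1,911.31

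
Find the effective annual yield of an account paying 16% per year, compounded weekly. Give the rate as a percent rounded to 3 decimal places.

17.322%

One year is 52 periods at 0.00307692 each: (1 + 0.00307692)^52 ≈ 1.173223.
EAR = 1.173223 − 1 ≈ 17.32226%.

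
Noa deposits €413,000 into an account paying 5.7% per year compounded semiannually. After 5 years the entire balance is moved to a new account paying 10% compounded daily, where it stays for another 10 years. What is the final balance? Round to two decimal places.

€1,486,715.99

Phase 1: 413,000·(1 + 0.0285)^10 ≈ 547,007.1612.
Phase 2: 547,007.1612·(1 + 0.1/365)^3650 ≈ 1,486,715.9898.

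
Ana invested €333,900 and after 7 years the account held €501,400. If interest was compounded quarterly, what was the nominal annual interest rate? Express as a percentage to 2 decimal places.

5.85%

The 28-period growth factor is 501,400/333,900 = 1.50165.
r/4 = 1.50165^(1/28) − 1 ≈ 0.014626, so r ≈ 4·0.014626 = 5.85041%.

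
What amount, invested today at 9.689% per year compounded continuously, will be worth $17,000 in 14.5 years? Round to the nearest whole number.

$4,172

P = A·e^(−rt) = 17,000·e^(−1.404905).
e^(−1.404905) ≈ 0.24539036743, so P ≈ 4,171.6362.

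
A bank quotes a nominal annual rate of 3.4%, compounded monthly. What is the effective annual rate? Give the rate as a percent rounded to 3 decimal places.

EAR = (1 + 3.4%/12)^12 − 1 = (1 + 0.00283333)^12 − 1.
(1 + 0.00283333)^12 ≈ 1.034535, so EAR ≈ 3.45349%.

3.453%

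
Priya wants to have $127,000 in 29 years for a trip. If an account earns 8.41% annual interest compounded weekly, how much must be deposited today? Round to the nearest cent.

$11,103.46

Periodic rate = 8.41%/52 = 0.00161731; 1508 periods.
P = 127,000/(1 + 0.0841/52)^1508 ≈ 127,000/11.4378713522 ≈ 11,103.4646.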